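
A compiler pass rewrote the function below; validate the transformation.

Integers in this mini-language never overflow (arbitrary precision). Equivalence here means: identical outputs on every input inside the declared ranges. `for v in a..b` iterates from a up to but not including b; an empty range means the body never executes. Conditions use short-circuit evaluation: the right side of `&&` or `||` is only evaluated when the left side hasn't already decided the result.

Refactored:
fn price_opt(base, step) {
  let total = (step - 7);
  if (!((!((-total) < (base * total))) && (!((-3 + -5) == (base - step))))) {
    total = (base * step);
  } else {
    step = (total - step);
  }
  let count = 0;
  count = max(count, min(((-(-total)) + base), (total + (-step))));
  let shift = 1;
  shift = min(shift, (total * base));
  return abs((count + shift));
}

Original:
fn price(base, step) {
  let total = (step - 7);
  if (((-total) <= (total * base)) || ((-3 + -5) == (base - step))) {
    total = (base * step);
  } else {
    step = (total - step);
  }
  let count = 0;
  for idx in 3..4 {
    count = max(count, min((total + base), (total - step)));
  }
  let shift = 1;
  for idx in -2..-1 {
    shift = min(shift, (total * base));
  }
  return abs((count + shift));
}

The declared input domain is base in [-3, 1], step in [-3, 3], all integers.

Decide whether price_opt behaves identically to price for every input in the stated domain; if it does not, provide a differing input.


Run the pair on base=-1, step=0.
price: total := -7 | (((-total) <= (total * base)) || ((-3 + -5) == (base - step))): true | total := 0 | count := 0 | iter idx=3: | count := 0 | shift := 1 | iter idx=-2: | shift := 0 | result 0
price_opt: total := -7 | (!((!((-total) < (base * total))) && (!((-3 + -5) == (base - step))))): false | step := -7 | count := 0 | count := 0 | shift := 1 | shift := 1 | result 1
0 != 1, so the rewrite changes behavior.
verdict: not equivalent; witness: base=-1, step=0


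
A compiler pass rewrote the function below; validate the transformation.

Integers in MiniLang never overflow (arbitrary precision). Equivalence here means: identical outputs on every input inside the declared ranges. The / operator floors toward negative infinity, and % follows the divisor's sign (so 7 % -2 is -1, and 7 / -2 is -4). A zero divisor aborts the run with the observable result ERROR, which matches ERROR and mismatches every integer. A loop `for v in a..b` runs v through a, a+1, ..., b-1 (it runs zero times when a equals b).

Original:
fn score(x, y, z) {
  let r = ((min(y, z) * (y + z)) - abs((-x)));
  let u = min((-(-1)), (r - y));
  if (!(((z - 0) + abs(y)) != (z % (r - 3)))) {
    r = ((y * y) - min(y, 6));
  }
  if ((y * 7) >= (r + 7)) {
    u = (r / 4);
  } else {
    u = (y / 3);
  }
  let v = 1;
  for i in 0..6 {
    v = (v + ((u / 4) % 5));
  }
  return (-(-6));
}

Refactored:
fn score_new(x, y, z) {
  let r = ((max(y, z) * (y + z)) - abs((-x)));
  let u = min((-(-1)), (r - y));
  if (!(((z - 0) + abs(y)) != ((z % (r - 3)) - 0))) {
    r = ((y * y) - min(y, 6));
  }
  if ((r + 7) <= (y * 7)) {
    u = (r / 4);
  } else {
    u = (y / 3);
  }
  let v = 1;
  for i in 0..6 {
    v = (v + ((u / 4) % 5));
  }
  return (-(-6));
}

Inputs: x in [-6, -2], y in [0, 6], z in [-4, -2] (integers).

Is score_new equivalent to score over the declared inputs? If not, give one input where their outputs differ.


The rewrite breaks on x=-6, y=0, z=-3, where the results are ERROR and 6.
score: r=3, then u=1, then a zero divisor aborts: ERROR
score_new: r=-6, then u=-6, then (!(((z - 0) + abs(y)) != ((z % (r - 3)) - 0))) is true, then r=0, then ((r + 7) <= (y * 7)) is false, then u=0, then v=1, then (i=0), then v=1, then (i=1), then v=1, then (i=2), then v=1, then (i=3), then v=1, then (i=4), then v=1, then (i=5), then v=1, then returns 6
verdict: not equivalent; witness: x=-6, y=0, z=-3


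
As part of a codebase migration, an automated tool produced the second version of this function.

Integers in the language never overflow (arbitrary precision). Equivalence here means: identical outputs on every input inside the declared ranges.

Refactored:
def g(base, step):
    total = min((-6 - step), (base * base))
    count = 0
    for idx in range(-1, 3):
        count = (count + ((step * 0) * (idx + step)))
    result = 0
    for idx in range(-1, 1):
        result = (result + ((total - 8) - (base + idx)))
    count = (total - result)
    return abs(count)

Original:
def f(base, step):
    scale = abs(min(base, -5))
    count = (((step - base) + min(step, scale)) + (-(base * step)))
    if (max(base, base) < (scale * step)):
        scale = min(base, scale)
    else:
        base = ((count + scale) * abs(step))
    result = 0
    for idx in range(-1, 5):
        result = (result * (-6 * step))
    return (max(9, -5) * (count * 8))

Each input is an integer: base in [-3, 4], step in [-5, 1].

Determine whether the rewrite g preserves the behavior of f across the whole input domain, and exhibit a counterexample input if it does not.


There is a counterexample at base=-3, step=-5: -1584 on one side, 10 on the other.
f: scale = 5; count = -22; (max(base, base) < (scale * step)) -> false; base = -85; result = 0; [idx=-1]; result = 0; [idx=0]; result = 0; [idx=1]; result = 0; [idx=2]; result = 0; [idx=3]; result = 0; [idx=4]; result = 0; return -1584
g: total = -1; count = 0; [idx=-1]; count = 0; [idx=0]; count = 0; [idx=1]; count = 0; [idx=2]; count = 0; result = 0; [idx=-1]; result = -5; [idx=0]; result = -11; count = 10; return 10
verdict: not equivalent; witness: base=-3, step=-5


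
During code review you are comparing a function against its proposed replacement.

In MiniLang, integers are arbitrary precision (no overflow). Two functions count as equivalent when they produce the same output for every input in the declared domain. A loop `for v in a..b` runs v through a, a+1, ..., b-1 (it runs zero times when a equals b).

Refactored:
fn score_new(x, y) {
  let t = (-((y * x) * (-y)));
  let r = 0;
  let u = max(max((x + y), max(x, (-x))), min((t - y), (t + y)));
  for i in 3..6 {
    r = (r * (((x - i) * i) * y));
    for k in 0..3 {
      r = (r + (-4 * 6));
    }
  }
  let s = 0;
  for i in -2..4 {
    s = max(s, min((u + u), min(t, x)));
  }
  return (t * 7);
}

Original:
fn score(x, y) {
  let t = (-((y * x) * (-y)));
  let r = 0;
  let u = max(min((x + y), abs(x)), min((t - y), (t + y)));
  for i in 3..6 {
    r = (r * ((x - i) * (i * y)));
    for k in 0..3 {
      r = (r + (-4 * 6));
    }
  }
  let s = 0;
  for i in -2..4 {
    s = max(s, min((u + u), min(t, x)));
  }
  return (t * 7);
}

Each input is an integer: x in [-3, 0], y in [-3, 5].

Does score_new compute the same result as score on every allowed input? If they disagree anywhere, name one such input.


Equivalent. The suspicious-looking change has no observable effect anywhere in the declared ranges.
An exhaustive pass over the 36 declared inputs shows identical outputs.
Spot check at x=-1, y=5 — score: t becomes -25; next r becomes 0; next u becomes 1; next at i=3:; next r becomes 0; next at k=0:; next r becomes -24; next at k=1:; next r becomes -48; next at k=2:; next r becomes -72; next at i=4:; next r becomes 7200; next at k=0:; next r becomes 7176; next at k=1:; next r becomes 7152; next at k=2:; next r becomes 7128; next at i=5:; next r becomes -1069200; next at k=0:; next r becomes -1069224; next at k=1:; next r becomes -1069248; next at k=2:; next r becomes -1069272; next s becomes 0; next at i=-2:; next s becomes 0; next at i=-1:; next s becomes 0; next at i=0:; next s becomes 0; next at i=1:; next s becomes 0; next at i=2:; next s becomes 0; next at i=3:; next s becomes 0; next final value -175. score_new: t becomes -25; next r becomes 0; next u becomes 4; next at i=3:; next r becomes 0; next at k=0:; next r becomes -24; next at k=1:; next r becomes -48; next at k=2:; next r becomes -72; next at i=4:; next r becomes 7200; next at k=0:; next r becomes 7176; next at k=1:; next r becomes 7152; next at k=2:; next r becomes 7128; next at i=5:; next r becomes -1069200; next at k=0:; next r becomes -1069224; next at k=1:; next r becomes -1069248; next at k=2:; next r becomes -1069272; next s becomes 0; next at i=-2:; next s becomes 0; next at i=-1:; next s becomes 0; next at i=0:; next s becomes 0; next at i=1:; next s becomes 0; next at i=2:; next s becomes 0; next at i=3:; next s becomes 0; next final value -175. Both give -175.
verdict: equivalent


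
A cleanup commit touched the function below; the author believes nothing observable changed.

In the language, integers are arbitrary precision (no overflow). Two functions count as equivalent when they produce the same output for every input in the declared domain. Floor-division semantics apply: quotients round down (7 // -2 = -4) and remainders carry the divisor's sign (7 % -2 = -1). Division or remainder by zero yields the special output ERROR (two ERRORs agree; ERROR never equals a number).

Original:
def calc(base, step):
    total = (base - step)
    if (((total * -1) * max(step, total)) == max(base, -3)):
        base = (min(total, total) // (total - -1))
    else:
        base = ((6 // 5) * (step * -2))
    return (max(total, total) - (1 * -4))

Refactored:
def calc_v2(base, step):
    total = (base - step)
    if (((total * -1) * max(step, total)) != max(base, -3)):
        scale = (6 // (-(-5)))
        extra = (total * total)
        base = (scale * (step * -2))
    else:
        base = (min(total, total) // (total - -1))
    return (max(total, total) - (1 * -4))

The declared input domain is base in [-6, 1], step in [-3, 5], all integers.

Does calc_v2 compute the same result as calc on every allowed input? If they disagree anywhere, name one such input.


The two are interchangeable: statement counts differ; and arithmetic usage differs; and local variable names differ; and comparison usage differs, and every declared input agrees.
Spot check at base=0, step=-1 — calc: total = 1; (((total * -1) * max(step, total)) == max(base, -3)) -> false; base = 2; return 5. calc_v2: total = 1; (((total * -1) * max(step, total)) != max(base, -3)) -> true; scale = 1; extra = 1; base = 2; return 5. Both give 5.
Every one of the 72 inputs gives matching results.
verdict: equivalent


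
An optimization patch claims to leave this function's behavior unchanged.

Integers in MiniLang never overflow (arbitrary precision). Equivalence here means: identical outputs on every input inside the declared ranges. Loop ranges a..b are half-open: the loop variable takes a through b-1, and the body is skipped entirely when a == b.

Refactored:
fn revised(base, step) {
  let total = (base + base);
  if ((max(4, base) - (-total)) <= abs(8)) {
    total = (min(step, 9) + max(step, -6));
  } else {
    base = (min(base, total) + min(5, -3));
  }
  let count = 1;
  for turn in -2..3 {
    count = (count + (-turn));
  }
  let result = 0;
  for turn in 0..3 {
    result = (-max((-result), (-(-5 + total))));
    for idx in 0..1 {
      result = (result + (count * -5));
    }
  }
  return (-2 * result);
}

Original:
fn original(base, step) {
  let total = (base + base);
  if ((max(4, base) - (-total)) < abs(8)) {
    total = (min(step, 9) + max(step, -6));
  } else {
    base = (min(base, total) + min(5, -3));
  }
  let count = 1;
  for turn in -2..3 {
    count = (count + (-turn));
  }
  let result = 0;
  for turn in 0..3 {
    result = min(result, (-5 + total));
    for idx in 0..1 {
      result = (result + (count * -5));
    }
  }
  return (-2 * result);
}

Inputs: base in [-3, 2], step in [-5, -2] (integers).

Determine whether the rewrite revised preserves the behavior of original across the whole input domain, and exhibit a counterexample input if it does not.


The rewrite breaks on base=2, step=-5, where the results are 32 and 60.
original: total=4, then ((max(4, base) - (-total)) < abs(8)) is false, then base=-1, then count=1, then (turn=-2), then count=3, then (turn=-1), then count=4, then (turn=0), then count=4, then (turn=1), then count=3, then (turn=2), then count=1, then result=0, then (turn=0), then result=-1, then (idx=0), then result=-6, then (turn=1), then result=-6, then (idx=0), then result=-11, then (turn=2), then result=-11, then (idx=0), then result=-16, then returns 32
revised: total=4, then ((max(4, base) - (-total)) <= abs(8)) is true, then total=-10, then count=1, then (turn=-2), then count=3, then (turn=-1), then count=4, then (turn=0), then count=4, then (turn=1), then count=3, then (turn=2), then count=1, then result=0, then (turn=0), then result=-15, then (idx=0), then result=-20, then (turn=1), then result=-20, then (idx=0), then result=-25, then (turn=2), then result=-25, then (idx=0), then result=-30, then returns 60
verdict: not equivalent; witness: base=2, step=-5


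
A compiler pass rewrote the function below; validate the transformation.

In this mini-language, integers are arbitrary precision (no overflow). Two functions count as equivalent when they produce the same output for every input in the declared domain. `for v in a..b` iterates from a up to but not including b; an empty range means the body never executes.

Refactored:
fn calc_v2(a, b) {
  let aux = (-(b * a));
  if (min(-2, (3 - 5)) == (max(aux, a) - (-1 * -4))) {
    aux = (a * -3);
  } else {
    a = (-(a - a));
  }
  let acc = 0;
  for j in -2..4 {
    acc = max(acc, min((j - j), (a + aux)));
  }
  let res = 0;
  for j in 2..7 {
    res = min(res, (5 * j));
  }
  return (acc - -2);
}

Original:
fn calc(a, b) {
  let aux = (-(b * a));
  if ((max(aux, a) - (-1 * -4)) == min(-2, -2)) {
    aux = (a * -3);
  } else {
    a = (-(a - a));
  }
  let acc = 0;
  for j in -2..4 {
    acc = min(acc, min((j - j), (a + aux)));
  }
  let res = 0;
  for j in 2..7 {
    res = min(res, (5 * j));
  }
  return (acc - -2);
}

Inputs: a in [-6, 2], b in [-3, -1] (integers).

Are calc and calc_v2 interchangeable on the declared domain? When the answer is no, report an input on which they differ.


These are not equivalent — on a=-6, b=-3 the outputs split (-16 vs 2).
calc: aux becomes -18; next ((max(aux, a) - (-1 * -4)) == min(-2, -2)) evaluates to false; next a becomes 0; next acc becomes 0; next at j=-2:; next acc becomes -18; next at j=-1:; next acc becomes -18; next at j=0:; next acc becomes -18; next at j=1:; next acc becomes -18; next at j=2:; next acc becomes -18; next at j=3:; next acc becomes -18; next res becomes 0; next at j=2:; next res becomes 0; next at j=3:; next res becomes 0; next at j=4:; next res becomes 0; next at j=5:; next res becomes 0; next at j=6:; next res becomes 0; next final value -16
calc_v2: aux becomes -18; next (min(-2, (3 - 5)) == (max(aux, a) - (-1 * -4))) evaluates to false; next a becomes 0; next acc becomes 0; next at j=-2:; next acc becomes 0; next at j=-1:; next acc becomes 0; next at j=0:; next acc becomes 0; next at j=1:; next acc becomes 0; next at j=2:; next acc becomes 0; next at j=3:; next acc becomes 0; next res becomes 0; next at j=2:; next res becomes 0; next at j=3:; next res becomes 0; next at j=4:; next res becomes 0; next at j=5:; next res becomes 0; next at j=6:; next res becomes 0; next final value 2
verdict: not equivalent; witness: a=-6, b=-3


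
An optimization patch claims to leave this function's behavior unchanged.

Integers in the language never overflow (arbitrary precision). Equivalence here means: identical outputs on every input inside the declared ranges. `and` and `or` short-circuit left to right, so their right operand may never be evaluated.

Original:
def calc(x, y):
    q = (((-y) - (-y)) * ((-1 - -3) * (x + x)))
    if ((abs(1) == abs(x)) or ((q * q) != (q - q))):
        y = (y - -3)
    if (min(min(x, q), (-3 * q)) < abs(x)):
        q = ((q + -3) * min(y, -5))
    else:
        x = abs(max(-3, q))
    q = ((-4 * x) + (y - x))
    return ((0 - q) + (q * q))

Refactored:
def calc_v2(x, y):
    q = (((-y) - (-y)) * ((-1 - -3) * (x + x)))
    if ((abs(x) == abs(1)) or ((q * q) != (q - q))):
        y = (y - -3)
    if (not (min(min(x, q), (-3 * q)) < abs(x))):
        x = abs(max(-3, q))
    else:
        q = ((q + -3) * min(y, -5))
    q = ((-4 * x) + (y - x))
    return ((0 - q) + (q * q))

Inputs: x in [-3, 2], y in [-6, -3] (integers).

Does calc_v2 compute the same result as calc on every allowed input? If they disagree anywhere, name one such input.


Side by side, the visible changes include: boolean connective usage differs.
As a probe, take x=0, y=-4: calc runs q := 0 | ((abs(1) == abs(x)) or ((q * q) != (q - q))): false | (min(min(x, q), (-3 * q)) < abs(x)): false | x := 0 | q := -4 | result 20; calc_v2 runs q := 0 | ((abs(x) == abs(1)) or ((q * q) != (q - q))): false | (not (min(min(x, q), (-3 * q)) < abs(x))): true | x := 0 | q := -4 | result 20; both end at 20.
Across all 24 domain points the two functions coincide.
verdict: equivalent


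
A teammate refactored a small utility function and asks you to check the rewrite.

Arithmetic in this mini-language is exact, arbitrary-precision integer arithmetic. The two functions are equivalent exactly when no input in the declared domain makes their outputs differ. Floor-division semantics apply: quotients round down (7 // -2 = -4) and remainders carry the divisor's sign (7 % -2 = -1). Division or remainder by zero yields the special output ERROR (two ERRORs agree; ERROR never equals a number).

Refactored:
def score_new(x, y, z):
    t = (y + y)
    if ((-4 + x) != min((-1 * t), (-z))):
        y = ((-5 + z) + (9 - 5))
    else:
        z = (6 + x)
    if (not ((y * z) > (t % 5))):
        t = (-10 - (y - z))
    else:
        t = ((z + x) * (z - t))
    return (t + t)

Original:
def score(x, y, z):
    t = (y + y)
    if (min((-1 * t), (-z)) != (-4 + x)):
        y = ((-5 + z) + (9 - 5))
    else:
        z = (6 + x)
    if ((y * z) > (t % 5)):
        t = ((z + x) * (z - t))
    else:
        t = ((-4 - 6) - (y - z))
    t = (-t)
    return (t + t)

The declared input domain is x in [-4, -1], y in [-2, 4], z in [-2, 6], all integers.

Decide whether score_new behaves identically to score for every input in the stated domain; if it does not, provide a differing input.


These are not equivalent — on x=-4, y=-2, z=-2 the outputs split (24 vs -24).
score: t = -4; (min((-1 * t), (-z)) != (-4 + x)) -> true; y = -3; ((y * z) > (t % 5)) -> true; t = -12; t = 12; return 24
score_new: t = -4; ((-4 + x) != min((-1 * t), (-z))) -> true; y = -3; (not ((y * z) > (t % 5))) -> false; t = -12; return -24
verdict: not equivalent; witness: x=-4, y=-2, z=-2


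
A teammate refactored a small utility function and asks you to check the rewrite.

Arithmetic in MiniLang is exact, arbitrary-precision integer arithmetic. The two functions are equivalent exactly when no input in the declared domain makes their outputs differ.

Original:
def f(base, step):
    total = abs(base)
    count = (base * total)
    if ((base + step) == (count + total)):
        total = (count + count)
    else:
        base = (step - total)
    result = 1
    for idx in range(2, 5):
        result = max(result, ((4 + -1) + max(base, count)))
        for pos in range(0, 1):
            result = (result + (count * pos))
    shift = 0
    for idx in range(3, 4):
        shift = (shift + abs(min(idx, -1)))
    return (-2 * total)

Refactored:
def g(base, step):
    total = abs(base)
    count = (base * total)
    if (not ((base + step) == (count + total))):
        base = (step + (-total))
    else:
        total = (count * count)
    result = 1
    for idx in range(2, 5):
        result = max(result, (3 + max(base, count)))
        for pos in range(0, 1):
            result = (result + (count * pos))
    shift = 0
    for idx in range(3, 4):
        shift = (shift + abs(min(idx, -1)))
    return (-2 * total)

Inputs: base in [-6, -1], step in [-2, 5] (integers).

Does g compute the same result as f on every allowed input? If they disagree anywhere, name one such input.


Not equivalent: base=-2, step=0 separates them (16 vs -32).
f: total = 2; count = -4; ((base + step) == (count + total)) -> true; total = -8; result = 1; [idx=2]; result = 1; [pos=0]; result = 1; [idx=3]; result = 1; [pos=0]; result = 1; [idx=4]; result = 1; [pos=0]; result = 1; shift = 0; [idx=3]; shift = 1; return 16
g: total = 2; count = -4; (not ((base + step) == (count + total))) -> false; total = 16; result = 1; [idx=2]; result = 1; [pos=0]; result = 1; [idx=3]; result = 1; [pos=0]; result = 1; [idx=4]; result = 1; [pos=0]; result = 1; shift = 0; [idx=3]; shift = 1; return -32
verdict: not equivalent; witness: base=-2, step=0


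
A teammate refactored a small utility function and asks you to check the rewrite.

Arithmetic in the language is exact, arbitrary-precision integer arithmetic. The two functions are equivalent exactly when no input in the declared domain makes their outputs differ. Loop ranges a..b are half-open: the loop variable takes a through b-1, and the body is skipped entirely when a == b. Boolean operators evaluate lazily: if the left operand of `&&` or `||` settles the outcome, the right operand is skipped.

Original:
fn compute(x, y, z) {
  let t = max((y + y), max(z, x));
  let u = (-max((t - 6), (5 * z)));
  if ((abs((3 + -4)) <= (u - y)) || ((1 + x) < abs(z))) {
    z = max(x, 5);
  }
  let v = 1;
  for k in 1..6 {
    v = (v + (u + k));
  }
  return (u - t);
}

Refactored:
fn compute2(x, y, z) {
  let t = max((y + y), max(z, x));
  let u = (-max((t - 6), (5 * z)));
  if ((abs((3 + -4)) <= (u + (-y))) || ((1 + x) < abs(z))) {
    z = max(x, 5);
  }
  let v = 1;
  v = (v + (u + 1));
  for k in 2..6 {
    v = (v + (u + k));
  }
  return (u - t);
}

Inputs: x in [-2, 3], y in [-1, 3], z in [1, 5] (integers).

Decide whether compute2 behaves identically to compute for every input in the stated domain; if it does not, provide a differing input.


Behavior is preserved: although loop structure differs, and statement counts differ, and constant usage differs, and arithmetic usage differs, the outputs never diverge.
One worked example (x=1, y=3, z=2) — compute: t := 6 | u := -10 | ((abs((3 + -4)) <= (u - y)) || ((1 + x) < abs(z))): false | v := 1 | iter k=1: | v := -8 | iter k=2: | v := -16 | iter k=3: | v := -23 | iter k=4: | v := -29 | iter k=5: | v := -34 | result -16; compute2: t := 6 | u := -10 | ((abs((3 + -4)) <= (u + (-y))) || ((1 + x) < abs(z))): false | v := 1 | v := -8 | iter k=2: | v := -16 | iter k=3: | v := -23 | iter k=4: | v := -29 | iter k=5: | v := -34 | result -16; agreement on -16.
Checked all 150 inputs in the declared domain: the outputs agree on every one.
verdict: equivalent


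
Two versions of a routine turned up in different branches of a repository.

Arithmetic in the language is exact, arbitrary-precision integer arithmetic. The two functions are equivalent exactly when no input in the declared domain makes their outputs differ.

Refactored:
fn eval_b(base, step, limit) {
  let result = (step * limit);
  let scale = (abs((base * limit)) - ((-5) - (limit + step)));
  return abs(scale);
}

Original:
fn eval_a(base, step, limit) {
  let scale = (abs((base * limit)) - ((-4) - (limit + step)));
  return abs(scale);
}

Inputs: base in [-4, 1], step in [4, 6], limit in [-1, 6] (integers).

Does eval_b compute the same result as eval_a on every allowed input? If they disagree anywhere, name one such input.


The rewrite breaks on base=-4, step=4, limit=-1, where the results are 11 and 12.
eval_a: scale=11, then returns 11
eval_b: result=-4, then scale=12, then returns 12
verdict: not equivalent; witness: base=-4, step=4, limit=-1


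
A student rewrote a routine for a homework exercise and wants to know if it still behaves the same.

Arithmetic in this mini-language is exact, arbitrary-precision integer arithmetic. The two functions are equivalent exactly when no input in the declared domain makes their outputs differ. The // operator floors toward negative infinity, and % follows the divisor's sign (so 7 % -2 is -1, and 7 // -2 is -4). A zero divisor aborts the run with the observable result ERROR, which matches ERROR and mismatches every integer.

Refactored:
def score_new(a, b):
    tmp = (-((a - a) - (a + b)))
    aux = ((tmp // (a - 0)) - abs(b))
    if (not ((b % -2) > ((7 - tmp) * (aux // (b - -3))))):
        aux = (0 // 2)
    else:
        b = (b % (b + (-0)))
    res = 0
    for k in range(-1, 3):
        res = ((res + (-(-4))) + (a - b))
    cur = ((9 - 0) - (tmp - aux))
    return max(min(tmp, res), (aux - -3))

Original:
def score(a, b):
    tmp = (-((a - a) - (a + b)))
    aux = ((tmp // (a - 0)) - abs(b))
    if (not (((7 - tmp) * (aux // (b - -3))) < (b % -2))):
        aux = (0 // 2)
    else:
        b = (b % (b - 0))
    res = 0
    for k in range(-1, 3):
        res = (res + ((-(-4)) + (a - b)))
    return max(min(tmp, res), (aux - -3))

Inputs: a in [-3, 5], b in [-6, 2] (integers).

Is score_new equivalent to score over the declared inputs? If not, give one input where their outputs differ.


Reading the diff, among the changes: constant usage differs, plus statement counts differ, plus local variable names differ, plus comparison usage differs, plus arithmetic usage differs.
Spot check at a=-2, b=2 — score: tmp = 0; aux = -2; (not (((7 - tmp) * (aux // (b - -3))) < (b % -2))) -> false; b = 0; res = 0; [k=-1]; res = 2; [k=0]; res = 4; [k=1]; res = 6; [k=2]; res = 8; return 1. score_new: tmp = 0; aux = -2; (not ((b % -2) > ((7 - tmp) * (aux // (b - -3))))) -> false; b = 0; res = 0; [k=-1]; res = 2; [k=0]; res = 4; [k=1]; res = 6; [k=2]; res = 8; cur = 7; return 1. Both give 1.
Across all 81 domain points the two functions coincide.
verdict: equivalent


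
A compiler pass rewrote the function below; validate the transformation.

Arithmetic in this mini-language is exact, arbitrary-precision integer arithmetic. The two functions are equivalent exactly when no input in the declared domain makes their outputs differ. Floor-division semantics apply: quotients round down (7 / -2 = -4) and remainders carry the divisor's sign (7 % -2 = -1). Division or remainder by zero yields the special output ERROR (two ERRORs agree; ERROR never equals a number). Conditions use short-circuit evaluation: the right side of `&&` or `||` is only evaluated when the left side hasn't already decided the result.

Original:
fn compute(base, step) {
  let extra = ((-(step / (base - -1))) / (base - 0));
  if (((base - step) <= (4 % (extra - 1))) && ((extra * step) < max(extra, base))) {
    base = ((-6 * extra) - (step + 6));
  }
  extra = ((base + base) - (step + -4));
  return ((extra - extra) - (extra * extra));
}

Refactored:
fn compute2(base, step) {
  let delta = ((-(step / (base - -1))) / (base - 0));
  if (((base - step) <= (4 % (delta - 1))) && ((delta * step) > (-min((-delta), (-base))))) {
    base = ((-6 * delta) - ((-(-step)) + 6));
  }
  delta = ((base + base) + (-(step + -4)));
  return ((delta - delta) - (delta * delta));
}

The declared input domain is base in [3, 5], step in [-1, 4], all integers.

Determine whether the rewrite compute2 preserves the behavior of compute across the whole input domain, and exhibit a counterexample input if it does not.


Evaluate both at base=3, step=3.
compute: extra = 0; (((base - step) <= (4 % (extra - 1))) && ((extra * step) < max(extra, base))) -> true; base = -9; extra = -17; return -289
compute2: delta = 0; (((base - step) <= (4 % (delta - 1))) && ((delta * step) > (-min((-delta), (-base))))) -> false; delta = 7; return -49
-289 and -49 differ, so these are not the same function on this domain.
verdict: not equivalent; witness: base=3, step=3


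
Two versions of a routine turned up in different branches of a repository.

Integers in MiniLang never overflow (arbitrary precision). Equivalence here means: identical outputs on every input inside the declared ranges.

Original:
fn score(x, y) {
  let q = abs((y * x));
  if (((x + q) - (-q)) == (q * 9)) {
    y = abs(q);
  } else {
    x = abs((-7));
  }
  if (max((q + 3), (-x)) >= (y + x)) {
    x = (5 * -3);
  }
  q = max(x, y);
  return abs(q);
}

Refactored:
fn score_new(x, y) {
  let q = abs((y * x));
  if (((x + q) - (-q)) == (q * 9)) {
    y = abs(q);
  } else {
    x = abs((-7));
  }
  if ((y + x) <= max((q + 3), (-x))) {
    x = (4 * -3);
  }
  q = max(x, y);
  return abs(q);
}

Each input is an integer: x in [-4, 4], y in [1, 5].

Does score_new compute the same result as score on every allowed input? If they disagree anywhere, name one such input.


Equivalent. The one real change (`5` became `4`) has no effect anywhere in the declared ranges.
Checked all 45 inputs in the declared domain: the outputs agree on every one.
Tracing x=1, y=1: score: q=1, then (((x + q) - (-q)) == (q * 9)) is false, then x=7, then (max((q + 3), (-x)) >= (y + x)) is false, then q=7, then returns 7 | score_new: q=1, then (((x + q) - (-q)) == (q * 9)) is false, then x=7, then ((y + x) <= max((q + 3), (-x))) is false, then q=7, then returns 7 — matching result 7.
verdict: equivalent


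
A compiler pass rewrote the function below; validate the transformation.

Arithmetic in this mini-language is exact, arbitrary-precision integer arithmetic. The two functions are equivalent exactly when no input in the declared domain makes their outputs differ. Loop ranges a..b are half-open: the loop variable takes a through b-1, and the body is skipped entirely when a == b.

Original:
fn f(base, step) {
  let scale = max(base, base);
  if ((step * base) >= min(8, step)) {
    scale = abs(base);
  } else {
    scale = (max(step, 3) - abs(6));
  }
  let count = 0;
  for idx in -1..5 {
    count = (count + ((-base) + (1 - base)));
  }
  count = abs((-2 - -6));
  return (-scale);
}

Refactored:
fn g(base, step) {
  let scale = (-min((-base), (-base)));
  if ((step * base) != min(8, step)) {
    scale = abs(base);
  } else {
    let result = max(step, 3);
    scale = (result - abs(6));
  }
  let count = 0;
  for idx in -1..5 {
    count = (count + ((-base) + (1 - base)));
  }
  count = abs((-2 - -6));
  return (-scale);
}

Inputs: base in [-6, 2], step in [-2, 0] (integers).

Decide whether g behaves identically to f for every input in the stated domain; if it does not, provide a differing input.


Take base=-6, step=0.
f: scale := -6 | ((step * base) >= min(8, step)): true | scale := 6 | count := 0 | iter idx=-1: | count := 13 | iter idx=0: | count := 26 | iter idx=1: | count := 39 | iter idx=2: | count := 52 | iter idx=3: | count := 65 | iter idx=4: | count := 78 | count := 4 | result -6
g: scale := -6 | ((step * base) != min(8, step)): false | result := 3 | scale := -3 | count := 0 | iter idx=-1: | count := 13 | iter idx=0: | count := 26 | iter idx=1: | count := 39 | iter idx=2: | count := 52 | iter idx=3: | count := 65 | iter idx=4: | count := 78 | count := 4 | result 3
-6 and 3 differ, so these are not the same function on this domain.
verdict: not equivalent; witness: base=-6, step=0


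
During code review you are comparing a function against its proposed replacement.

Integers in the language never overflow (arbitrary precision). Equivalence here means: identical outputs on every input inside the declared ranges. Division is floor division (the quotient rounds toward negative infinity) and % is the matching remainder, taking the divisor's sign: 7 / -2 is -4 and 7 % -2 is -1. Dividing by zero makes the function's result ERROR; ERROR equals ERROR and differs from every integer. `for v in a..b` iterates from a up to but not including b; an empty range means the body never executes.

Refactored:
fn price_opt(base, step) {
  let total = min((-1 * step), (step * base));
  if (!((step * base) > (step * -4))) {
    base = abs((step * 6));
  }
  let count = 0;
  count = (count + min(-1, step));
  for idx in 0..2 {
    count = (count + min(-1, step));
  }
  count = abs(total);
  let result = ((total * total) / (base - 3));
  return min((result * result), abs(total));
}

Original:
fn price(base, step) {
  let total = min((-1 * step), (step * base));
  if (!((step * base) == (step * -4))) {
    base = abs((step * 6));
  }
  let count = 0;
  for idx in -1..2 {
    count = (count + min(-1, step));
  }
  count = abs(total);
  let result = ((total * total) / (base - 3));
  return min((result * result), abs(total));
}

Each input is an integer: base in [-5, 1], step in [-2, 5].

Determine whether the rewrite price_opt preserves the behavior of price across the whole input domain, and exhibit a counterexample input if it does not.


Not equivalent: base=-5, step=-2 separates them (0 vs 1).
price: total := 2 | (!((step * base) == (step * -4))): true | base := 12 | count := 0 | iter idx=-1: | count := -2 | iter idx=0: | count := -4 | iter idx=1: | count := -6 | count := 2 | result := 0 | result 0
price_opt: total := 2 | (!((step * base) > (step * -4))): false | count := 0 | count := -2 | iter idx=0: | count := -4 | iter idx=1: | count := -6 | count := 2 | result := -1 | result 1
verdict: not equivalent; witness: base=-5, step=-2


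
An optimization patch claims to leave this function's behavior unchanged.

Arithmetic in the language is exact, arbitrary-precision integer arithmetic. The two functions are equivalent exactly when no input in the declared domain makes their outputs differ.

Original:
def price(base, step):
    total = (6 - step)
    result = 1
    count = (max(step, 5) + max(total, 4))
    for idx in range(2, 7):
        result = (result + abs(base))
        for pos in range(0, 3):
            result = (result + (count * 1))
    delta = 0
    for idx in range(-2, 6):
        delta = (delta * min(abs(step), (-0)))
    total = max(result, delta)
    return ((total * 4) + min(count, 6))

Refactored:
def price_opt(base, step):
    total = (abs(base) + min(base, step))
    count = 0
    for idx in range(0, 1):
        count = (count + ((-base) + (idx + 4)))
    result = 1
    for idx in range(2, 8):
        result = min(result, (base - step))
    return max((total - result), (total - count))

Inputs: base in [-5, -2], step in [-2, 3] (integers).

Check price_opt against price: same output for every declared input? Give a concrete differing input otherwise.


Consider the input base=-5, step=-2.
price: total=8, then result=1, then count=13, then (idx=2), then result=6, then (pos=0), then result=19, then (pos=1), then result=32, then (pos=2), then result=45, then (idx=3), then result=50, then (pos=0), then result=63, then (pos=1), then result=76, then (pos=2), then result=89, then (idx=4), then result=94, then (pos=0), then result=107, then (pos=1), then result=120, then (pos=2), then result=133, then (idx=5), then result=138, then (pos=0), then result=151, then (pos=1), then result=164, then (pos=2), then result=177, then (idx=6), then result=182, then (pos=0), then result=195, then (pos=1), then result=208, then (pos=2), then result=221, then delta=0, then (idx=-2), then delta=0, then (idx=-1), then delta=0, then (idx=0), then delta=0, then (idx=1), then delta=0, then (idx=2), then delta=0, then (idx=3), then delta=0, then (idx=4), then delta=0, then (idx=5), then delta=0, then total=221, then returns 890
price_opt: total=0, then count=0, then (idx=0), then count=9, then result=1, then (idx=2), then result=-3, then (idx=3), then result=-3, then (idx=4), then result=-3, then (idx=5), then result=-3, then (idx=6), then result=-3, then (idx=7), then result=-3, then returns 3
890 vs 3 — the two versions disagree here.
verdict: not equivalent; witness: base=-5, step=-2


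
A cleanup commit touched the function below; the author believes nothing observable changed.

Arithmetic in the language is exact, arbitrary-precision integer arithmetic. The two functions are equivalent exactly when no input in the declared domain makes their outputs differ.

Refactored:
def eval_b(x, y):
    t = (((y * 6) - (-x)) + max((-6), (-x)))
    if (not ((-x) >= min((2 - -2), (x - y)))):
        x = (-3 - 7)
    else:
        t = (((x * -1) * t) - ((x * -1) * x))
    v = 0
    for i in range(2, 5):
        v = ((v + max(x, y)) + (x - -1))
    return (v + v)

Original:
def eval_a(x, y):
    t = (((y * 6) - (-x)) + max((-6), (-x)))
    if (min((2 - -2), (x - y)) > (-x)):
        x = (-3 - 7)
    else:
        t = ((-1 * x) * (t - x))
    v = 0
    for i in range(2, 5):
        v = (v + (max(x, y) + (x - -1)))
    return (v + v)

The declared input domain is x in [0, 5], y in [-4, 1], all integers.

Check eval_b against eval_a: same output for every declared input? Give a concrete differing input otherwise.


Behavior is preserved: although constant usage differs, comparison usage differs, boolean connective usage differs, arithmetic usage differs, the outputs never diverge.
As a probe, take x=0, y=-4: eval_a runs t = -24; (min((2 - -2), (x - y)) > (-x)) -> true; x = -10; v = 0; [i=2]; v = -13; [i=3]; v = -26; [i=4]; v = -39; return -78; eval_b runs t = -24; (not ((-x) >= min((2 - -2), (x - y)))) -> true; x = -10; v = 0; [i=2]; v = -13; [i=3]; v = -26; [i=4]; v = -39; return -78; both end at -78.
Every one of the 36 inputs gives matching results.
verdict: equivalent


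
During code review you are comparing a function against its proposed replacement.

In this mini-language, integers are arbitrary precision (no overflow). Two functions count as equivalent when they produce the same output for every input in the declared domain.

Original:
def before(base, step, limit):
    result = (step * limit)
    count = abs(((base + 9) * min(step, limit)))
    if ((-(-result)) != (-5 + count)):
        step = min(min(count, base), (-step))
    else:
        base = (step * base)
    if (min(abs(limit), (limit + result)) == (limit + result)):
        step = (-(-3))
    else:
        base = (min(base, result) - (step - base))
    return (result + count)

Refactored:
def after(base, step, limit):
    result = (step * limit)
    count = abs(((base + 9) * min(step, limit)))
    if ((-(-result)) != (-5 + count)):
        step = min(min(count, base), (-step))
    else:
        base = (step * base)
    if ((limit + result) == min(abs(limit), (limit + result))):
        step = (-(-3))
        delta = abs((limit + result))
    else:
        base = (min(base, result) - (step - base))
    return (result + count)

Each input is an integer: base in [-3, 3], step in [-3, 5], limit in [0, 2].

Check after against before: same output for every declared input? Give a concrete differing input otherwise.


This is a faithful refactor — arithmetic usage differs; also statement counts differ; also min/max/abs usage differs; also local variable names differ, but the computed results match everywhere.
Spot check at base=3, step=5, limit=0 — before: result = 0; count = 0; ((-(-result)) != (-5 + count)) -> true; step = -5; (min(abs(limit), (limit + result)) == (limit + result)) -> true; step = 3; return 0. after: result = 0; count = 0; ((-(-result)) != (-5 + count)) -> true; step = -5; ((limit + result) == min(abs(limit), (limit + result))) -> true; step = 3; delta = 0; return 0. Both give 0.
Across all 189 domain points the two functions coincide.
verdict: equivalent


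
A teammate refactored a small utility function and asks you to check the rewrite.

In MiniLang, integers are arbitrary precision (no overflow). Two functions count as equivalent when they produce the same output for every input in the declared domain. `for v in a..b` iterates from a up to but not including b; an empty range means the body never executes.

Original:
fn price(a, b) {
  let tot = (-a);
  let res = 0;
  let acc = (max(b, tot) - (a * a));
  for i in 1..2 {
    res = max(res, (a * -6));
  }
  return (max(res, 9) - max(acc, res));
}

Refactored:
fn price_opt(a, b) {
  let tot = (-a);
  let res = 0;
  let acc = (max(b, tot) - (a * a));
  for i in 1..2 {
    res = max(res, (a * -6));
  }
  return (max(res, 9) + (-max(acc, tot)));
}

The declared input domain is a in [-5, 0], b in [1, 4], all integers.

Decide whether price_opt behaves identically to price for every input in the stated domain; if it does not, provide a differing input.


Consider the input a=-5, b=1.
price: tot becomes 5; next res becomes 0; next acc becomes -20; next at i=1:; next res becomes 30; next final value 0
price_opt: tot becomes 5; next res becomes 0; next acc becomes -20; next at i=1:; next res becomes 30; next final value 25
0 against 25: the behavior changed.
verdict: not equivalent; witness: a=-5, b=1


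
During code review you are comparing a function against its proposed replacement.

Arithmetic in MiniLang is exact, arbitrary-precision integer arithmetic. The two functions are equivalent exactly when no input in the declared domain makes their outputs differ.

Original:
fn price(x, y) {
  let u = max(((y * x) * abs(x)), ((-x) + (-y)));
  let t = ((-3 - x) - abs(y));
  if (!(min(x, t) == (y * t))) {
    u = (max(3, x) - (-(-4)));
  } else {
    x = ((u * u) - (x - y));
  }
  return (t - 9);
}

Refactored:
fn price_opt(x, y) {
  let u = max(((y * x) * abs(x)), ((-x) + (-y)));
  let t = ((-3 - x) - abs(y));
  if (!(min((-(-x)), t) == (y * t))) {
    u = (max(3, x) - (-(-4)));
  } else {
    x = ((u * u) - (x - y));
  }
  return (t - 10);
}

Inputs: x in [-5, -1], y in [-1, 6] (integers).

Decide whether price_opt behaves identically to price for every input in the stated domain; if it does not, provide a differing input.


Not equivalent: x=-5, y=-1 separates them (-8 vs -9).
price: u=25, then t=1, then (!(min(x, t) == (y * t))) is true, then u=-1, then returns -8
price_opt: u=25, then t=1, then (!(min((-(-x)), t) == (y * t))) is true, then u=-1, then returns -9
verdict: not equivalent; witness: x=-5, y=-1
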